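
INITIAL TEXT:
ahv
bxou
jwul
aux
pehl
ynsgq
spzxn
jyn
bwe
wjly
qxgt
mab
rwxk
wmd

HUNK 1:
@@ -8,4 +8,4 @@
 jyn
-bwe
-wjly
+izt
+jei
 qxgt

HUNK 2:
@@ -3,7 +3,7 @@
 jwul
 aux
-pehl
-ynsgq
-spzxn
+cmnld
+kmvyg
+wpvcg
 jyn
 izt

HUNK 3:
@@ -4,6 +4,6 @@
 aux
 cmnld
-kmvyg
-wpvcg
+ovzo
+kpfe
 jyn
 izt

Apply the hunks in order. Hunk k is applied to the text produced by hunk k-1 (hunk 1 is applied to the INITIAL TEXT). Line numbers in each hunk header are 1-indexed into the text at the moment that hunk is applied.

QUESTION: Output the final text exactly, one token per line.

Answer: ahv
bxou
jwul
aux
cmnld
ovzo
kpfe
jyn
izt
jei
qxgt
mab
rwxk
wmd

Derivation:
Hunk 1: at line 8 remove [bwe,wjly] add [izt,jei] -> 14 lines: ahv bxou jwul aux pehl ynsgq spzxn jyn izt jei qxgt mab rwxk wmd
Hunk 2: at line 3 remove [pehl,ynsgq,spzxn] add [cmnld,kmvyg,wpvcg] -> 14 lines: ahv bxou jwul aux cmnld kmvyg wpvcg jyn izt jei qxgt mab rwxk wmd
Hunk 3: at line 4 remove [kmvyg,wpvcg] add [ovzo,kpfe] -> 14 lines: ahv bxou jwul aux cmnld ovzo kpfe jyn izt jei qxgt mab rwxk wmd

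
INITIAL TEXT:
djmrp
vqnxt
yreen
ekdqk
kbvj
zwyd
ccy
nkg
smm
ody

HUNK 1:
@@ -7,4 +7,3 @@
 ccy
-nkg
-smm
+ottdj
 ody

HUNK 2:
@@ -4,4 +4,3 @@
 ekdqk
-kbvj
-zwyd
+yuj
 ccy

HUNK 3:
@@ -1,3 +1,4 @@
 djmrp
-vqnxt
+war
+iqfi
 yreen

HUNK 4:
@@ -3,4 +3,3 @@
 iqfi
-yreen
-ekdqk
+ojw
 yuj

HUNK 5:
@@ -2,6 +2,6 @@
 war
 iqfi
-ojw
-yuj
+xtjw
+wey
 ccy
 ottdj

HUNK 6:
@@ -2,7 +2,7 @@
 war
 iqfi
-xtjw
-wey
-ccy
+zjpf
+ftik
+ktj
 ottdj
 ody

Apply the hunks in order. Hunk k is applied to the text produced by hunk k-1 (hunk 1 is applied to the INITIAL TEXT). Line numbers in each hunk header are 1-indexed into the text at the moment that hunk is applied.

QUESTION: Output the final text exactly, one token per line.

Hunk 1: at line 7 remove [nkg,smm] add [ottdj] -> 9 lines: djmrp vqnxt yreen ekdqk kbvj zwyd ccy ottdj ody
Hunk 2: at line 4 remove [kbvj,zwyd] add [yuj] -> 8 lines: djmrp vqnxt yreen ekdqk yuj ccy ottdj ody
Hunk 3: at line 1 remove [vqnxt] add [war,iqfi] -> 9 lines: djmrp war iqfi yreen ekdqk yuj ccy ottdj ody
Hunk 4: at line 3 remove [yreen,ekdqk] add [ojw] -> 8 lines: djmrp war iqfi ojw yuj ccy ottdj ody
Hunk 5: at line 2 remove [ojw,yuj] add [xtjw,wey] -> 8 lines: djmrp war iqfi xtjw wey ccy ottdj ody
Hunk 6: at line 2 remove [xtjw,wey,ccy] add [zjpf,ftik,ktj] -> 8 lines: djmrp war iqfi zjpf ftik ktj ottdj ody

Answer: djmrp
war
iqfi
zjpf
ftik
ktj
ottdj
ody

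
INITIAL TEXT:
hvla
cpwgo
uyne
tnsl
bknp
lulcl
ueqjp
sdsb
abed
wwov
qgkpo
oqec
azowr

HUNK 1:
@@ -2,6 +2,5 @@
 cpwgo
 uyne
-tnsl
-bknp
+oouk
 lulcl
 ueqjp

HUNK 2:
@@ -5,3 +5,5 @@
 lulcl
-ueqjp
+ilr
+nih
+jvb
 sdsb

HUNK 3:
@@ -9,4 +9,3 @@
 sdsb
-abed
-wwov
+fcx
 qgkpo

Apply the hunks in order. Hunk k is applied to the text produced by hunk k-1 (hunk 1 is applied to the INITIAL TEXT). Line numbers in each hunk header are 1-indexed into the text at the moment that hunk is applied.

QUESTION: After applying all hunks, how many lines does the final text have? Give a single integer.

Hunk 1: at line 2 remove [tnsl,bknp] add [oouk] -> 12 lines: hvla cpwgo uyne oouk lulcl ueqjp sdsb abed wwov qgkpo oqec azowr
Hunk 2: at line 5 remove [ueqjp] add [ilr,nih,jvb] -> 14 lines: hvla cpwgo uyne oouk lulcl ilr nih jvb sdsb abed wwov qgkpo oqec azowr
Hunk 3: at line 9 remove [abed,wwov] add [fcx] -> 13 lines: hvla cpwgo uyne oouk lulcl ilr nih jvb sdsb fcx qgkpo oqec azowr
Final line count: 13

Answer: 13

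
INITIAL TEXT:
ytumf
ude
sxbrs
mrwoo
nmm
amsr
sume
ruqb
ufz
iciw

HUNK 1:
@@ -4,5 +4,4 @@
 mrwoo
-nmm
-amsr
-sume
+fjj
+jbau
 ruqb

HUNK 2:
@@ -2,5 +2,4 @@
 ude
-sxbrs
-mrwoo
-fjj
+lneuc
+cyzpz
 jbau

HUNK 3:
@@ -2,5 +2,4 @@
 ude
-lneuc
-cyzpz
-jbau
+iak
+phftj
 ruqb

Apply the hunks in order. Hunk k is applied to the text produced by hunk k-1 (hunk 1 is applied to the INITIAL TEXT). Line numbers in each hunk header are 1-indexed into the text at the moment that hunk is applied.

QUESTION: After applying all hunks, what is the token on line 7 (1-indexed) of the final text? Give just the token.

Hunk 1: at line 4 remove [nmm,amsr,sume] add [fjj,jbau] -> 9 lines: ytumf ude sxbrs mrwoo fjj jbau ruqb ufz iciw
Hunk 2: at line 2 remove [sxbrs,mrwoo,fjj] add [lneuc,cyzpz] -> 8 lines: ytumf ude lneuc cyzpz jbau ruqb ufz iciw
Hunk 3: at line 2 remove [lneuc,cyzpz,jbau] add [iak,phftj] -> 7 lines: ytumf ude iak phftj ruqb ufz iciw
Final line 7: iciw

Answer: iciw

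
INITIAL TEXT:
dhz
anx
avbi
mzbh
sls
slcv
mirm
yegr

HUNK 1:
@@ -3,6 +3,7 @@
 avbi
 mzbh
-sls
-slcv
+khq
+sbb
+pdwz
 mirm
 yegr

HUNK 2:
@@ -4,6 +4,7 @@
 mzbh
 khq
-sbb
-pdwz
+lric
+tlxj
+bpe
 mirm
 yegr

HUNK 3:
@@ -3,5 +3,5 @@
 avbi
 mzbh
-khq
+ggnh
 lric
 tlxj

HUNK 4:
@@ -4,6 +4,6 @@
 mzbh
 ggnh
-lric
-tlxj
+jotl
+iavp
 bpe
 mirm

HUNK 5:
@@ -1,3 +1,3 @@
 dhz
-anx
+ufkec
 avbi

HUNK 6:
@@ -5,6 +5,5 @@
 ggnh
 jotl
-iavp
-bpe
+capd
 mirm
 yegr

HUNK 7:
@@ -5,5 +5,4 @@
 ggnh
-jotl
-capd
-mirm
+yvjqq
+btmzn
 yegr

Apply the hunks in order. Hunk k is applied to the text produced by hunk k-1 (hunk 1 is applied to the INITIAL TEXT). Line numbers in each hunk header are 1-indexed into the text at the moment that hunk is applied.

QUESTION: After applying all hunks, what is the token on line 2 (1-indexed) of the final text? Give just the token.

Hunk 1: at line 3 remove [sls,slcv] add [khq,sbb,pdwz] -> 9 lines: dhz anx avbi mzbh khq sbb pdwz mirm yegr
Hunk 2: at line 4 remove [sbb,pdwz] add [lric,tlxj,bpe] -> 10 lines: dhz anx avbi mzbh khq lric tlxj bpe mirm yegr
Hunk 3: at line 3 remove [khq] add [ggnh] -> 10 lines: dhz anx avbi mzbh ggnh lric tlxj bpe mirm yegr
Hunk 4: at line 4 remove [lric,tlxj] add [jotl,iavp] -> 10 lines: dhz anx avbi mzbh ggnh jotl iavp bpe mirm yegr
Hunk 5: at line 1 remove [anx] add [ufkec] -> 10 lines: dhz ufkec avbi mzbh ggnh jotl iavp bpe mirm yegr
Hunk 6: at line 5 remove [iavp,bpe] add [capd] -> 9 lines: dhz ufkec avbi mzbh ggnh jotl capd mirm yegr
Hunk 7: at line 5 remove [jotl,capd,mirm] add [yvjqq,btmzn] -> 8 lines: dhz ufkec avbi mzbh ggnh yvjqq btmzn yegr
Final line 2: ufkec

Answer: ufkec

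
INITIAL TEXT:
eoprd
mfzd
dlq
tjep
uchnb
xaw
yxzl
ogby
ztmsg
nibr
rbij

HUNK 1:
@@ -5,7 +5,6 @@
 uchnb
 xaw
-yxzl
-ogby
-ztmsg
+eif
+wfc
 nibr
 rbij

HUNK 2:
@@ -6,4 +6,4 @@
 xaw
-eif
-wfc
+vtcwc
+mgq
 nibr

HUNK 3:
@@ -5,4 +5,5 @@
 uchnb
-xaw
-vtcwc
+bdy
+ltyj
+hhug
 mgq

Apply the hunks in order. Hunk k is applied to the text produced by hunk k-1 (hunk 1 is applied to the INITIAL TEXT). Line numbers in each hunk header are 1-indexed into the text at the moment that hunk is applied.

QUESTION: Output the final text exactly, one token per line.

Hunk 1: at line 5 remove [yxzl,ogby,ztmsg] add [eif,wfc] -> 10 lines: eoprd mfzd dlq tjep uchnb xaw eif wfc nibr rbij
Hunk 2: at line 6 remove [eif,wfc] add [vtcwc,mgq] -> 10 lines: eoprd mfzd dlq tjep uchnb xaw vtcwc mgq nibr rbij
Hunk 3: at line 5 remove [xaw,vtcwc] add [bdy,ltyj,hhug] -> 11 lines: eoprd mfzd dlq tjep uchnb bdy ltyj hhug mgq nibr rbij

Answer: eoprd
mfzd
dlq
tjep
uchnb
bdy
ltyj
hhug
mgq
nibr
rbij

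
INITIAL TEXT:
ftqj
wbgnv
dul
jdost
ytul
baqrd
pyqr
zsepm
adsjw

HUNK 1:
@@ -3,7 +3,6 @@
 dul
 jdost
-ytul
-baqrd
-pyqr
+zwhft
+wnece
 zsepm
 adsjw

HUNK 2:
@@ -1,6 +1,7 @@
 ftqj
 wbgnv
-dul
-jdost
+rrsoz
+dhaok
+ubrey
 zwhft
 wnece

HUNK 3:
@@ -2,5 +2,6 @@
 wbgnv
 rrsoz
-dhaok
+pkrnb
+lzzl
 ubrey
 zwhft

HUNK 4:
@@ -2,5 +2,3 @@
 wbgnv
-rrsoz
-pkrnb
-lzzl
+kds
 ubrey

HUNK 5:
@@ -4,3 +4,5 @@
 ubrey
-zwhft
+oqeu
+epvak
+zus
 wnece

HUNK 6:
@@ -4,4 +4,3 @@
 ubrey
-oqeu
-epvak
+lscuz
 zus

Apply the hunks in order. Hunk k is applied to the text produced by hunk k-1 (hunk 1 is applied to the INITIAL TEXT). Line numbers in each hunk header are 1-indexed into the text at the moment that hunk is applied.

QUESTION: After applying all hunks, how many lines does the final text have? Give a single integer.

Hunk 1: at line 3 remove [ytul,baqrd,pyqr] add [zwhft,wnece] -> 8 lines: ftqj wbgnv dul jdost zwhft wnece zsepm adsjw
Hunk 2: at line 1 remove [dul,jdost] add [rrsoz,dhaok,ubrey] -> 9 lines: ftqj wbgnv rrsoz dhaok ubrey zwhft wnece zsepm adsjw
Hunk 3: at line 2 remove [dhaok] add [pkrnb,lzzl] -> 10 lines: ftqj wbgnv rrsoz pkrnb lzzl ubrey zwhft wnece zsepm adsjw
Hunk 4: at line 2 remove [rrsoz,pkrnb,lzzl] add [kds] -> 8 lines: ftqj wbgnv kds ubrey zwhft wnece zsepm adsjw
Hunk 5: at line 4 remove [zwhft] add [oqeu,epvak,zus] -> 10 lines: ftqj wbgnv kds ubrey oqeu epvak zus wnece zsepm adsjw
Hunk 6: at line 4 remove [oqeu,epvak] add [lscuz] -> 9 lines: ftqj wbgnv kds ubrey lscuz zus wnece zsepm adsjw
Final line count: 9

Answer: 9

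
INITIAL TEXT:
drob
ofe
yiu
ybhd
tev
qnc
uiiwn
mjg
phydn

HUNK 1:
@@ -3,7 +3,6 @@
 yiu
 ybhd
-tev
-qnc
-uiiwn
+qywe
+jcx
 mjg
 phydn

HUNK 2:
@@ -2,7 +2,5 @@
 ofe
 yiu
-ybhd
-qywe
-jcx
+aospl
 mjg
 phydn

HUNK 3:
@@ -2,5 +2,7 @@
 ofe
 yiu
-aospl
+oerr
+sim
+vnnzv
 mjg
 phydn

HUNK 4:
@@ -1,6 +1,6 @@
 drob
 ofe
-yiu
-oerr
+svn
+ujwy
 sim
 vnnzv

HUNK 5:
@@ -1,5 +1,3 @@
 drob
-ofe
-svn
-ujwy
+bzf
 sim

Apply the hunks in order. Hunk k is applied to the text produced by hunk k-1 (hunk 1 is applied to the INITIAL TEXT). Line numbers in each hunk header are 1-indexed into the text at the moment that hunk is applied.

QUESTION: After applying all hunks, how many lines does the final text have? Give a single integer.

Answer: 6

Derivation:
Hunk 1: at line 3 remove [tev,qnc,uiiwn] add [qywe,jcx] -> 8 lines: drob ofe yiu ybhd qywe jcx mjg phydn
Hunk 2: at line 2 remove [ybhd,qywe,jcx] add [aospl] -> 6 lines: drob ofe yiu aospl mjg phydn
Hunk 3: at line 2 remove [aospl] add [oerr,sim,vnnzv] -> 8 lines: drob ofe yiu oerr sim vnnzv mjg phydn
Hunk 4: at line 1 remove [yiu,oerr] add [svn,ujwy] -> 8 lines: drob ofe svn ujwy sim vnnzv mjg phydn
Hunk 5: at line 1 remove [ofe,svn,ujwy] add [bzf] -> 6 lines: drob bzf sim vnnzv mjg phydn
Final line count: 6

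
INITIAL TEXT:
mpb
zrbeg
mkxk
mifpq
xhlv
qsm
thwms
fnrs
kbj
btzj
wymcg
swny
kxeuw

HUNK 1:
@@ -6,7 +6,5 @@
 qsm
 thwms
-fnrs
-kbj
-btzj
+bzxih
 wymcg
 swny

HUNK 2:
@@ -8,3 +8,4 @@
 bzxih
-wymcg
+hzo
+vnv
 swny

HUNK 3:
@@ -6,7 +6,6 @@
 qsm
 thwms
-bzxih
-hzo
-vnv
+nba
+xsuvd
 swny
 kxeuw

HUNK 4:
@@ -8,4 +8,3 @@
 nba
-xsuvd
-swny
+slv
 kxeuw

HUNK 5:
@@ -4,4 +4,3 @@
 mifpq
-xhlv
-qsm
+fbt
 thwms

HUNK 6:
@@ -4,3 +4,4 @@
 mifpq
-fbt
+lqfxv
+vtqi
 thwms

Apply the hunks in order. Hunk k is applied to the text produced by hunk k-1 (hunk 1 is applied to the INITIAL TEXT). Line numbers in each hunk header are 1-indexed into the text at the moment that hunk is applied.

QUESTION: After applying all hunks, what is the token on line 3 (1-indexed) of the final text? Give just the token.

Answer: mkxk

Derivation:
Hunk 1: at line 6 remove [fnrs,kbj,btzj] add [bzxih] -> 11 lines: mpb zrbeg mkxk mifpq xhlv qsm thwms bzxih wymcg swny kxeuw
Hunk 2: at line 8 remove [wymcg] add [hzo,vnv] -> 12 lines: mpb zrbeg mkxk mifpq xhlv qsm thwms bzxih hzo vnv swny kxeuw
Hunk 3: at line 6 remove [bzxih,hzo,vnv] add [nba,xsuvd] -> 11 lines: mpb zrbeg mkxk mifpq xhlv qsm thwms nba xsuvd swny kxeuw
Hunk 4: at line 8 remove [xsuvd,swny] add [slv] -> 10 lines: mpb zrbeg mkxk mifpq xhlv qsm thwms nba slv kxeuw
Hunk 5: at line 4 remove [xhlv,qsm] add [fbt] -> 9 lines: mpb zrbeg mkxk mifpq fbt thwms nba slv kxeuw
Hunk 6: at line 4 remove [fbt] add [lqfxv,vtqi] -> 10 lines: mpb zrbeg mkxk mifpq lqfxv vtqi thwms nba slv kxeuw
Final line 3: mkxk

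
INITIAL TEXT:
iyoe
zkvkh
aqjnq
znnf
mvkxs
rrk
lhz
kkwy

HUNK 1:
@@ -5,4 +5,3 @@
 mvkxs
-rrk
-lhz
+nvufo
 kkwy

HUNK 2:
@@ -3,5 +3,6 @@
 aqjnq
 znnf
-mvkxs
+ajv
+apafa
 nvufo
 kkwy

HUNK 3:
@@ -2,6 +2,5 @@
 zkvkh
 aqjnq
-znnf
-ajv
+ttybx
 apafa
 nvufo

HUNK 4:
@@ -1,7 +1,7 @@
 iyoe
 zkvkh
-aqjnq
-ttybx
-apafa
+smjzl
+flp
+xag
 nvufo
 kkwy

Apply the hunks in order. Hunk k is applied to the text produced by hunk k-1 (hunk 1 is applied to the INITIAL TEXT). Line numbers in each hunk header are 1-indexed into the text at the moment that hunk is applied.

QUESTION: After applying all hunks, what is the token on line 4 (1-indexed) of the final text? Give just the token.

Hunk 1: at line 5 remove [rrk,lhz] add [nvufo] -> 7 lines: iyoe zkvkh aqjnq znnf mvkxs nvufo kkwy
Hunk 2: at line 3 remove [mvkxs] add [ajv,apafa] -> 8 lines: iyoe zkvkh aqjnq znnf ajv apafa nvufo kkwy
Hunk 3: at line 2 remove [znnf,ajv] add [ttybx] -> 7 lines: iyoe zkvkh aqjnq ttybx apafa nvufo kkwy
Hunk 4: at line 1 remove [aqjnq,ttybx,apafa] add [smjzl,flp,xag] -> 7 lines: iyoe zkvkh smjzl flp xag nvufo kkwy
Final line 4: flp

Answer: flp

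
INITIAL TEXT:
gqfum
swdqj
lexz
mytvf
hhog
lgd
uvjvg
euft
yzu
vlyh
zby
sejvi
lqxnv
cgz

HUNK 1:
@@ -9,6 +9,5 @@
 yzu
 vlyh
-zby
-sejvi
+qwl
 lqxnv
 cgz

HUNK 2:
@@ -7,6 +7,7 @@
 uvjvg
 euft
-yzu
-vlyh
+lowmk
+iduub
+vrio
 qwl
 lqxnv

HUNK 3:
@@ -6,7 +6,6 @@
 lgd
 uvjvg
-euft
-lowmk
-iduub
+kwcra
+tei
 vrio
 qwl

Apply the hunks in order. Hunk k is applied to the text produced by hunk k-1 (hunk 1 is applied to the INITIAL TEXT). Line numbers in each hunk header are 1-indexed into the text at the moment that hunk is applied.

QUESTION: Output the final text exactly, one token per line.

Answer: gqfum
swdqj
lexz
mytvf
hhog
lgd
uvjvg
kwcra
tei
vrio
qwl
lqxnv
cgz

Derivation:
Hunk 1: at line 9 remove [zby,sejvi] add [qwl] -> 13 lines: gqfum swdqj lexz mytvf hhog lgd uvjvg euft yzu vlyh qwl lqxnv cgz
Hunk 2: at line 7 remove [yzu,vlyh] add [lowmk,iduub,vrio] -> 14 lines: gqfum swdqj lexz mytvf hhog lgd uvjvg euft lowmk iduub vrio qwl lqxnv cgz
Hunk 3: at line 6 remove [euft,lowmk,iduub] add [kwcra,tei] -> 13 lines: gqfum swdqj lexz mytvf hhog lgd uvjvg kwcra tei vrio qwl lqxnv cgz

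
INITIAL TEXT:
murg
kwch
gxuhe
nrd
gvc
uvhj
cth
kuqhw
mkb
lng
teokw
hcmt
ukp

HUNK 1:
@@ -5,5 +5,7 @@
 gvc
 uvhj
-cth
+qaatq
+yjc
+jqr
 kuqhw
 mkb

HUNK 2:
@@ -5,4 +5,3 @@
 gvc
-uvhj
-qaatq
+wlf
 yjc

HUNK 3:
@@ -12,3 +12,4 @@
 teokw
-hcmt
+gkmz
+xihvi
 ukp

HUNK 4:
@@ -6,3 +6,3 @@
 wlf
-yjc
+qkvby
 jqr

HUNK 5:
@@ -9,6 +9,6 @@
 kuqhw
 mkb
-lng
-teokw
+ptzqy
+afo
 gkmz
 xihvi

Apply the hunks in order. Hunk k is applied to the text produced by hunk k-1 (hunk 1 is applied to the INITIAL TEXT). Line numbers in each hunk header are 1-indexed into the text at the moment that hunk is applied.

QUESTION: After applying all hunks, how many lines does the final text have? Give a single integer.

Hunk 1: at line 5 remove [cth] add [qaatq,yjc,jqr] -> 15 lines: murg kwch gxuhe nrd gvc uvhj qaatq yjc jqr kuqhw mkb lng teokw hcmt ukp
Hunk 2: at line 5 remove [uvhj,qaatq] add [wlf] -> 14 lines: murg kwch gxuhe nrd gvc wlf yjc jqr kuqhw mkb lng teokw hcmt ukp
Hunk 3: at line 12 remove [hcmt] add [gkmz,xihvi] -> 15 lines: murg kwch gxuhe nrd gvc wlf yjc jqr kuqhw mkb lng teokw gkmz xihvi ukp
Hunk 4: at line 6 remove [yjc] add [qkvby] -> 15 lines: murg kwch gxuhe nrd gvc wlf qkvby jqr kuqhw mkb lng teokw gkmz xihvi ukp
Hunk 5: at line 9 remove [lng,teokw] add [ptzqy,afo] -> 15 lines: murg kwch gxuhe nrd gvc wlf qkvby jqr kuqhw mkb ptzqy afo gkmz xihvi ukp
Final line count: 15

Answer: 15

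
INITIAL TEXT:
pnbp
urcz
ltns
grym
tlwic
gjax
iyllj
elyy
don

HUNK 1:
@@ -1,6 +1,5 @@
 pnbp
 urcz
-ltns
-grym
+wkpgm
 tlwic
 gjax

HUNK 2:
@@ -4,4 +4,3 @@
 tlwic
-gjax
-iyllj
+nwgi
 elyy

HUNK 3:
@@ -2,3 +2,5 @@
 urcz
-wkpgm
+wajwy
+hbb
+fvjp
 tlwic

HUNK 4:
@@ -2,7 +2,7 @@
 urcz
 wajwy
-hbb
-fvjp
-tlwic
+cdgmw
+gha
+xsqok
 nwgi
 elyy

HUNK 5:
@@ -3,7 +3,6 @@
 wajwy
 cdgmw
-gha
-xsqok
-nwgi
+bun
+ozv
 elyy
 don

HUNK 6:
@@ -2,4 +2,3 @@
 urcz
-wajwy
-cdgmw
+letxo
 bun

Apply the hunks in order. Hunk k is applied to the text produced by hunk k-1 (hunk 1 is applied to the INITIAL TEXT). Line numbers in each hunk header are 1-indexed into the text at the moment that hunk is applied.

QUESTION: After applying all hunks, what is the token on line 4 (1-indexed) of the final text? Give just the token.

Hunk 1: at line 1 remove [ltns,grym] add [wkpgm] -> 8 lines: pnbp urcz wkpgm tlwic gjax iyllj elyy don
Hunk 2: at line 4 remove [gjax,iyllj] add [nwgi] -> 7 lines: pnbp urcz wkpgm tlwic nwgi elyy don
Hunk 3: at line 2 remove [wkpgm] add [wajwy,hbb,fvjp] -> 9 lines: pnbp urcz wajwy hbb fvjp tlwic nwgi elyy don
Hunk 4: at line 2 remove [hbb,fvjp,tlwic] add [cdgmw,gha,xsqok] -> 9 lines: pnbp urcz wajwy cdgmw gha xsqok nwgi elyy don
Hunk 5: at line 3 remove [gha,xsqok,nwgi] add [bun,ozv] -> 8 lines: pnbp urcz wajwy cdgmw bun ozv elyy don
Hunk 6: at line 2 remove [wajwy,cdgmw] add [letxo] -> 7 lines: pnbp urcz letxo bun ozv elyy don
Final line 4: bun

Answer: bun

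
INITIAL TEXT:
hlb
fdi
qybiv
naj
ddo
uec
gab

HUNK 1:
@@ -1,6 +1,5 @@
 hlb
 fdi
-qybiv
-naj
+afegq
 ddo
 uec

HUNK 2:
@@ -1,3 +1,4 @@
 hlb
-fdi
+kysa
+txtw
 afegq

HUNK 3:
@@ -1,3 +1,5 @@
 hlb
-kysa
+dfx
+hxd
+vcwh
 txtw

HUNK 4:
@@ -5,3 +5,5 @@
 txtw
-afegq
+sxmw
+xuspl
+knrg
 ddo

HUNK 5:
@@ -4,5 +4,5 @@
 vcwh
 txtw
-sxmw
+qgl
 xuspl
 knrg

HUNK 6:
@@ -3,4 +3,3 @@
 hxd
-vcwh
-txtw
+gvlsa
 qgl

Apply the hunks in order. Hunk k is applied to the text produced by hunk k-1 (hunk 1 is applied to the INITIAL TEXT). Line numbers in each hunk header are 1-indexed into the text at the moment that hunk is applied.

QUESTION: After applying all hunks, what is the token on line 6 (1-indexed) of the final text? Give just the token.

Answer: xuspl

Derivation:
Hunk 1: at line 1 remove [qybiv,naj] add [afegq] -> 6 lines: hlb fdi afegq ddo uec gab
Hunk 2: at line 1 remove [fdi] add [kysa,txtw] -> 7 lines: hlb kysa txtw afegq ddo uec gab
Hunk 3: at line 1 remove [kysa] add [dfx,hxd,vcwh] -> 9 lines: hlb dfx hxd vcwh txtw afegq ddo uec gab
Hunk 4: at line 5 remove [afegq] add [sxmw,xuspl,knrg] -> 11 lines: hlb dfx hxd vcwh txtw sxmw xuspl knrg ddo uec gab
Hunk 5: at line 4 remove [sxmw] add [qgl] -> 11 lines: hlb dfx hxd vcwh txtw qgl xuspl knrg ddo uec gab
Hunk 6: at line 3 remove [vcwh,txtw] add [gvlsa] -> 10 lines: hlb dfx hxd gvlsa qgl xuspl knrg ddo uec gab
Final line 6: xuspl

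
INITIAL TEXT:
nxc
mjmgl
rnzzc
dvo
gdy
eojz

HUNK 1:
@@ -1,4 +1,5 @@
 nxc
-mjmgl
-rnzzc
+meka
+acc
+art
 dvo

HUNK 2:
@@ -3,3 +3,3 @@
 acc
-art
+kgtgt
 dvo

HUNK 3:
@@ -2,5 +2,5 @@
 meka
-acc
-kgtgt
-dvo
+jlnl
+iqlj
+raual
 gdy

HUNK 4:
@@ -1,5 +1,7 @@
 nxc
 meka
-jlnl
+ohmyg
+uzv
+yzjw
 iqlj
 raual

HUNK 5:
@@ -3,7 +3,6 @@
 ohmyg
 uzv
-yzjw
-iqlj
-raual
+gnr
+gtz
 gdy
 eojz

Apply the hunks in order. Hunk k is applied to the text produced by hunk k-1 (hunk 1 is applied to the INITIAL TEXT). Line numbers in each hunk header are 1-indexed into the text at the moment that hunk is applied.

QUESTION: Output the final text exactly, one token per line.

Hunk 1: at line 1 remove [mjmgl,rnzzc] add [meka,acc,art] -> 7 lines: nxc meka acc art dvo gdy eojz
Hunk 2: at line 3 remove [art] add [kgtgt] -> 7 lines: nxc meka acc kgtgt dvo gdy eojz
Hunk 3: at line 2 remove [acc,kgtgt,dvo] add [jlnl,iqlj,raual] -> 7 lines: nxc meka jlnl iqlj raual gdy eojz
Hunk 4: at line 1 remove [jlnl] add [ohmyg,uzv,yzjw] -> 9 lines: nxc meka ohmyg uzv yzjw iqlj raual gdy eojz
Hunk 5: at line 3 remove [yzjw,iqlj,raual] add [gnr,gtz] -> 8 lines: nxc meka ohmyg uzv gnr gtz gdy eojz

Answer: nxc
meka
ohmyg
uzv
gnr
gtz
gdy
eojz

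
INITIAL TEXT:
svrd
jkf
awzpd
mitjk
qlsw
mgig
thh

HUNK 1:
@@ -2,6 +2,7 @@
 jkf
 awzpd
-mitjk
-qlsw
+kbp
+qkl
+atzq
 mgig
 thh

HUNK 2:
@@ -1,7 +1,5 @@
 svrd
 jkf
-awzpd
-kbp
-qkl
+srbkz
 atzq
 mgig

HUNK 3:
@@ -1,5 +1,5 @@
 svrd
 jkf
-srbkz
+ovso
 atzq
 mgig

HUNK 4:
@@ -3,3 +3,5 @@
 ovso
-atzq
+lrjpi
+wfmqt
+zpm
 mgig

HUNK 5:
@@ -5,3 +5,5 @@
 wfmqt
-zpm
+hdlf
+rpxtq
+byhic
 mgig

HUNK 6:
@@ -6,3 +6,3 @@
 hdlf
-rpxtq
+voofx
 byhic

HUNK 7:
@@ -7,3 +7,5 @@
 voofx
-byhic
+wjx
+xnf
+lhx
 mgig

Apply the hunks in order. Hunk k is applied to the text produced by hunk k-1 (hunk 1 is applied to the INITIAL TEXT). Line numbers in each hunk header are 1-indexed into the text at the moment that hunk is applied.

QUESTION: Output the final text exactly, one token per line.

Answer: svrd
jkf
ovso
lrjpi
wfmqt
hdlf
voofx
wjx
xnf
lhx
mgig
thh

Derivation:
Hunk 1: at line 2 remove [mitjk,qlsw] add [kbp,qkl,atzq] -> 8 lines: svrd jkf awzpd kbp qkl atzq mgig thh
Hunk 2: at line 1 remove [awzpd,kbp,qkl] add [srbkz] -> 6 lines: svrd jkf srbkz atzq mgig thh
Hunk 3: at line 1 remove [srbkz] add [ovso] -> 6 lines: svrd jkf ovso atzq mgig thh
Hunk 4: at line 3 remove [atzq] add [lrjpi,wfmqt,zpm] -> 8 lines: svrd jkf ovso lrjpi wfmqt zpm mgig thh
Hunk 5: at line 5 remove [zpm] add [hdlf,rpxtq,byhic] -> 10 lines: svrd jkf ovso lrjpi wfmqt hdlf rpxtq byhic mgig thh
Hunk 6: at line 6 remove [rpxtq] add [voofx] -> 10 lines: svrd jkf ovso lrjpi wfmqt hdlf voofx byhic mgig thh
Hunk 7: at line 7 remove [byhic] add [wjx,xnf,lhx] -> 12 lines: svrd jkf ovso lrjpi wfmqt hdlf voofx wjx xnf lhx mgig thh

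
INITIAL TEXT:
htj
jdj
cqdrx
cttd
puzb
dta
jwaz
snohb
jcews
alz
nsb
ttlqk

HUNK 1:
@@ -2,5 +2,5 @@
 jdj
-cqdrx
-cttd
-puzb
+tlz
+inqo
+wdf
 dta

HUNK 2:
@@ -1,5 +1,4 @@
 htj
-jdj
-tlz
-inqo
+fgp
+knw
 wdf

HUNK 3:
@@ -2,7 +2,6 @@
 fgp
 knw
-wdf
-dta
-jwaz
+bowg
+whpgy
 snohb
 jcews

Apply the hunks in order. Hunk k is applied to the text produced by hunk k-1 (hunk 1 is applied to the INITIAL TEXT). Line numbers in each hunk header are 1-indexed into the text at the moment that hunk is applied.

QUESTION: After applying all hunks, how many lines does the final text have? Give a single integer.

Answer: 10

Derivation:
Hunk 1: at line 2 remove [cqdrx,cttd,puzb] add [tlz,inqo,wdf] -> 12 lines: htj jdj tlz inqo wdf dta jwaz snohb jcews alz nsb ttlqk
Hunk 2: at line 1 remove [jdj,tlz,inqo] add [fgp,knw] -> 11 lines: htj fgp knw wdf dta jwaz snohb jcews alz nsb ttlqk
Hunk 3: at line 2 remove [wdf,dta,jwaz] add [bowg,whpgy] -> 10 lines: htj fgp knw bowg whpgy snohb jcews alz nsb ttlqk
Final line count: 10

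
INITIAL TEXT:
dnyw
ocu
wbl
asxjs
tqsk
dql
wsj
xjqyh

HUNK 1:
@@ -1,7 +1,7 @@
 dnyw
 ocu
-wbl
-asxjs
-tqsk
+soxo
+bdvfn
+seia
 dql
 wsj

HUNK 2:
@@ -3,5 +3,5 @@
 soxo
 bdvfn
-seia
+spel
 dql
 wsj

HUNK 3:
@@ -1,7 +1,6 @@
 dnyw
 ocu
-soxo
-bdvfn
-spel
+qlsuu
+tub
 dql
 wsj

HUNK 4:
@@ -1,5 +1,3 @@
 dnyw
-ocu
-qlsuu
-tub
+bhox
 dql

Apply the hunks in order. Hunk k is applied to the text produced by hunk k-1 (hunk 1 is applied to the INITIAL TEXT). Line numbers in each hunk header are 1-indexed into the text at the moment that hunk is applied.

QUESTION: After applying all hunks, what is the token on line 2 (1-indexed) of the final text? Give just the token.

Answer: bhox

Derivation:
Hunk 1: at line 1 remove [wbl,asxjs,tqsk] add [soxo,bdvfn,seia] -> 8 lines: dnyw ocu soxo bdvfn seia dql wsj xjqyh
Hunk 2: at line 3 remove [seia] add [spel] -> 8 lines: dnyw ocu soxo bdvfn spel dql wsj xjqyh
Hunk 3: at line 1 remove [soxo,bdvfn,spel] add [qlsuu,tub] -> 7 lines: dnyw ocu qlsuu tub dql wsj xjqyh
Hunk 4: at line 1 remove [ocu,qlsuu,tub] add [bhox] -> 5 lines: dnyw bhox dql wsj xjqyh
Final line 2: bhox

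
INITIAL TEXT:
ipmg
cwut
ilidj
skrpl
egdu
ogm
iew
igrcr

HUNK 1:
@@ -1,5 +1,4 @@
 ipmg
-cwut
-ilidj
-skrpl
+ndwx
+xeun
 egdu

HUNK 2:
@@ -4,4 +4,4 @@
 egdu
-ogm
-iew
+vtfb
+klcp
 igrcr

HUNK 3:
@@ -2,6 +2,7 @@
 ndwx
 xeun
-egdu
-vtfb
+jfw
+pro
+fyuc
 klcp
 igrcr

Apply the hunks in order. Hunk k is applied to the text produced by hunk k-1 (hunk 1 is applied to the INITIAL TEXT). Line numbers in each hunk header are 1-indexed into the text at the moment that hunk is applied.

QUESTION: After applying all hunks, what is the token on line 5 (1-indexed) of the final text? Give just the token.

Hunk 1: at line 1 remove [cwut,ilidj,skrpl] add [ndwx,xeun] -> 7 lines: ipmg ndwx xeun egdu ogm iew igrcr
Hunk 2: at line 4 remove [ogm,iew] add [vtfb,klcp] -> 7 lines: ipmg ndwx xeun egdu vtfb klcp igrcr
Hunk 3: at line 2 remove [egdu,vtfb] add [jfw,pro,fyuc] -> 8 lines: ipmg ndwx xeun jfw pro fyuc klcp igrcr
Final line 5: pro

Answer: pro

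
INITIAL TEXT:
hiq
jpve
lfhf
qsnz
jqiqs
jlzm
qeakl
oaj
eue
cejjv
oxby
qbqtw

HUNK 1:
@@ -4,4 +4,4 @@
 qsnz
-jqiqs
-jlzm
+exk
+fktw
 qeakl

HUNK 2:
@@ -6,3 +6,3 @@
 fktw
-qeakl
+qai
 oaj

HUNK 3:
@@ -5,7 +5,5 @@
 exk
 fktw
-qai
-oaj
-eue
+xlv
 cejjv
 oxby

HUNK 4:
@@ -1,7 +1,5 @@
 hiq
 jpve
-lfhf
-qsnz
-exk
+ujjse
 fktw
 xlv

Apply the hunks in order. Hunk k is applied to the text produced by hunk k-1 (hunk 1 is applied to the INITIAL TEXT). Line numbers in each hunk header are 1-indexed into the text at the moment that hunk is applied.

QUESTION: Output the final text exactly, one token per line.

Hunk 1: at line 4 remove [jqiqs,jlzm] add [exk,fktw] -> 12 lines: hiq jpve lfhf qsnz exk fktw qeakl oaj eue cejjv oxby qbqtw
Hunk 2: at line 6 remove [qeakl] add [qai] -> 12 lines: hiq jpve lfhf qsnz exk fktw qai oaj eue cejjv oxby qbqtw
Hunk 3: at line 5 remove [qai,oaj,eue] add [xlv] -> 10 lines: hiq jpve lfhf qsnz exk fktw xlv cejjv oxby qbqtw
Hunk 4: at line 1 remove [lfhf,qsnz,exk] add [ujjse] -> 8 lines: hiq jpve ujjse fktw xlv cejjv oxby qbqtw

Answer: hiq
jpve
ujjse
fktw
xlv
cejjv
oxby
qbqtw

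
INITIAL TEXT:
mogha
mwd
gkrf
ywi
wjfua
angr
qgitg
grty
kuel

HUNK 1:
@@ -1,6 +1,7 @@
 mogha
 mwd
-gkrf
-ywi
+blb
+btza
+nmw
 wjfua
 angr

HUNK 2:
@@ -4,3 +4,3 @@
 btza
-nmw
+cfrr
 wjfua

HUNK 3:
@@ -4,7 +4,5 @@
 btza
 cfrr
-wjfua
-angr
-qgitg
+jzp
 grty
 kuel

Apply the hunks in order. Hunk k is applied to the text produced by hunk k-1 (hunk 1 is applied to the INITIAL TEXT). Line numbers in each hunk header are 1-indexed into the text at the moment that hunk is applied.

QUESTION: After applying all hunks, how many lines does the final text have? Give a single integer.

Answer: 8

Derivation:
Hunk 1: at line 1 remove [gkrf,ywi] add [blb,btza,nmw] -> 10 lines: mogha mwd blb btza nmw wjfua angr qgitg grty kuel
Hunk 2: at line 4 remove [nmw] add [cfrr] -> 10 lines: mogha mwd blb btza cfrr wjfua angr qgitg grty kuel
Hunk 3: at line 4 remove [wjfua,angr,qgitg] add [jzp] -> 8 lines: mogha mwd blb btza cfrr jzp grty kuel
Final line count: 8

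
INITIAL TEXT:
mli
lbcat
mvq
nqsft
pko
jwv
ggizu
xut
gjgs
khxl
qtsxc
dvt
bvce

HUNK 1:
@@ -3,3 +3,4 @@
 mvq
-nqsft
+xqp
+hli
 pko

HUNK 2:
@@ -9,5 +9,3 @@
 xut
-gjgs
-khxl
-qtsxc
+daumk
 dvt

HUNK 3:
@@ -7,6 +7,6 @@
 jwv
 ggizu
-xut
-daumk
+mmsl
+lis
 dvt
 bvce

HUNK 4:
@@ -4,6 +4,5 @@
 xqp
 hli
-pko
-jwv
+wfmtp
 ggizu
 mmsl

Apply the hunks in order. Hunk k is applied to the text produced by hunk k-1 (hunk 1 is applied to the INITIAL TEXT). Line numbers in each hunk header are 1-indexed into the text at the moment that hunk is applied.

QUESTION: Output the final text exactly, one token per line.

Answer: mli
lbcat
mvq
xqp
hli
wfmtp
ggizu
mmsl
lis
dvt
bvce

Derivation:
Hunk 1: at line 3 remove [nqsft] add [xqp,hli] -> 14 lines: mli lbcat mvq xqp hli pko jwv ggizu xut gjgs khxl qtsxc dvt bvce
Hunk 2: at line 9 remove [gjgs,khxl,qtsxc] add [daumk] -> 12 lines: mli lbcat mvq xqp hli pko jwv ggizu xut daumk dvt bvce
Hunk 3: at line 7 remove [xut,daumk] add [mmsl,lis] -> 12 lines: mli lbcat mvq xqp hli pko jwv ggizu mmsl lis dvt bvce
Hunk 4: at line 4 remove [pko,jwv] add [wfmtp] -> 11 lines: mli lbcat mvq xqp hli wfmtp ggizu mmsl lis dvt bvce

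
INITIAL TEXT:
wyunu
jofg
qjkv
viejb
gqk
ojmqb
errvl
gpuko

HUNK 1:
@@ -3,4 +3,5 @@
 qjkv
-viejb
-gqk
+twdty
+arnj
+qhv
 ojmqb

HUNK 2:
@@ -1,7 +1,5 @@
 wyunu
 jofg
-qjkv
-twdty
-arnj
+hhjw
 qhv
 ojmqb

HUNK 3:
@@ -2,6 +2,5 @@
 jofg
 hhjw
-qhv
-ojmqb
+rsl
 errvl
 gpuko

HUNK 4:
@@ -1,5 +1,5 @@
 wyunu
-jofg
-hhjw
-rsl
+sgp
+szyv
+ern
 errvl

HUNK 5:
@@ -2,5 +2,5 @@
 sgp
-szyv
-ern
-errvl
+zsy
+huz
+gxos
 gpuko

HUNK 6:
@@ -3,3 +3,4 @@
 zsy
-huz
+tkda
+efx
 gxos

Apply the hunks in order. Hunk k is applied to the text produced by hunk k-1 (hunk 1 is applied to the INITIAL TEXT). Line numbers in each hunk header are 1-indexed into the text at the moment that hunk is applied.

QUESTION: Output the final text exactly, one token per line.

Hunk 1: at line 3 remove [viejb,gqk] add [twdty,arnj,qhv] -> 9 lines: wyunu jofg qjkv twdty arnj qhv ojmqb errvl gpuko
Hunk 2: at line 1 remove [qjkv,twdty,arnj] add [hhjw] -> 7 lines: wyunu jofg hhjw qhv ojmqb errvl gpuko
Hunk 3: at line 2 remove [qhv,ojmqb] add [rsl] -> 6 lines: wyunu jofg hhjw rsl errvl gpuko
Hunk 4: at line 1 remove [jofg,hhjw,rsl] add [sgp,szyv,ern] -> 6 lines: wyunu sgp szyv ern errvl gpuko
Hunk 5: at line 2 remove [szyv,ern,errvl] add [zsy,huz,gxos] -> 6 lines: wyunu sgp zsy huz gxos gpuko
Hunk 6: at line 3 remove [huz] add [tkda,efx] -> 7 lines: wyunu sgp zsy tkda efx gxos gpuko

Answer: wyunu
sgp
zsy
tkda
efx
gxos
gpuko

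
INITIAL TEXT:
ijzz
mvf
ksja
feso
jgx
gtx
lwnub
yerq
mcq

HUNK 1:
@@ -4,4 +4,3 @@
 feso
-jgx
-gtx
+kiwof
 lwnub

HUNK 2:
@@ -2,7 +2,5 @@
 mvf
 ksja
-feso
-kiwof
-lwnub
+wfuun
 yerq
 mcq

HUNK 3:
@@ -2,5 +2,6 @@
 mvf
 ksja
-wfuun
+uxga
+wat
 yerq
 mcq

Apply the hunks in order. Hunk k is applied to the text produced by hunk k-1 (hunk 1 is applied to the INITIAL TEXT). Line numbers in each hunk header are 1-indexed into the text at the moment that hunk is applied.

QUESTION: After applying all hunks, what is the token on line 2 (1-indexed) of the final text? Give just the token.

Answer: mvf

Derivation:
Hunk 1: at line 4 remove [jgx,gtx] add [kiwof] -> 8 lines: ijzz mvf ksja feso kiwof lwnub yerq mcq
Hunk 2: at line 2 remove [feso,kiwof,lwnub] add [wfuun] -> 6 lines: ijzz mvf ksja wfuun yerq mcq
Hunk 3: at line 2 remove [wfuun] add [uxga,wat] -> 7 lines: ijzz mvf ksja uxga wat yerq mcq
Final line 2: mvf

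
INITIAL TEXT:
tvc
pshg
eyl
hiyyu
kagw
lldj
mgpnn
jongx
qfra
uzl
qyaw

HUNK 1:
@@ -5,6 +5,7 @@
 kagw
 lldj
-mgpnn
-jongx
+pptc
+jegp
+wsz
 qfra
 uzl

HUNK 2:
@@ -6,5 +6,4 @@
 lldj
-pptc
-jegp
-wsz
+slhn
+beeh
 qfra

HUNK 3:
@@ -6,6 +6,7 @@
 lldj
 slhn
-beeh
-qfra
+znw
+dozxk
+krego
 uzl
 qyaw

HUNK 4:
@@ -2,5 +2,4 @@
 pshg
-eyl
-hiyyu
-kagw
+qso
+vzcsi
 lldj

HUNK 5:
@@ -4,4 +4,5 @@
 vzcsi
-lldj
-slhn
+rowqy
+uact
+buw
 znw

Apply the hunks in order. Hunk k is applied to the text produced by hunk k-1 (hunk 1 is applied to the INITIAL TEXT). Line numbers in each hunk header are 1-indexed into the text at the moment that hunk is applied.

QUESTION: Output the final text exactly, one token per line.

Answer: tvc
pshg
qso
vzcsi
rowqy
uact
buw
znw
dozxk
krego
uzl
qyaw

Derivation:
Hunk 1: at line 5 remove [mgpnn,jongx] add [pptc,jegp,wsz] -> 12 lines: tvc pshg eyl hiyyu kagw lldj pptc jegp wsz qfra uzl qyaw
Hunk 2: at line 6 remove [pptc,jegp,wsz] add [slhn,beeh] -> 11 lines: tvc pshg eyl hiyyu kagw lldj slhn beeh qfra uzl qyaw
Hunk 3: at line 6 remove [beeh,qfra] add [znw,dozxk,krego] -> 12 lines: tvc pshg eyl hiyyu kagw lldj slhn znw dozxk krego uzl qyaw
Hunk 4: at line 2 remove [eyl,hiyyu,kagw] add [qso,vzcsi] -> 11 lines: tvc pshg qso vzcsi lldj slhn znw dozxk krego uzl qyaw
Hunk 5: at line 4 remove [lldj,slhn] add [rowqy,uact,buw] -> 12 lines: tvc pshg qso vzcsi rowqy uact buw znw dozxk krego uzl qyaw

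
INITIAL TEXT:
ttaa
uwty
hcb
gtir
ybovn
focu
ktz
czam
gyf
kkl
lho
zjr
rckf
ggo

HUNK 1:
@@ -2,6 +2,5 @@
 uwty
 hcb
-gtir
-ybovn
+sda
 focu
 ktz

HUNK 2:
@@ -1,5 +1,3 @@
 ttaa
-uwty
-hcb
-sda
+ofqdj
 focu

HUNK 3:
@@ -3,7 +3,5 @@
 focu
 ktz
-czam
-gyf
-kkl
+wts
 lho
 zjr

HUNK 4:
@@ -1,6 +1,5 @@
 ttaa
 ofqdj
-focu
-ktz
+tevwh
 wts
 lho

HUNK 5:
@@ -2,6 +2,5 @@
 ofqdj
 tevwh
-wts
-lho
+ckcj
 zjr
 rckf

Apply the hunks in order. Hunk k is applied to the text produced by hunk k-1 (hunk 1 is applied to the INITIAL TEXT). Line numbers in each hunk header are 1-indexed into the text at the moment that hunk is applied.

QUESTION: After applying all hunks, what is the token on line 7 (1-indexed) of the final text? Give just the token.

Hunk 1: at line 2 remove [gtir,ybovn] add [sda] -> 13 lines: ttaa uwty hcb sda focu ktz czam gyf kkl lho zjr rckf ggo
Hunk 2: at line 1 remove [uwty,hcb,sda] add [ofqdj] -> 11 lines: ttaa ofqdj focu ktz czam gyf kkl lho zjr rckf ggo
Hunk 3: at line 3 remove [czam,gyf,kkl] add [wts] -> 9 lines: ttaa ofqdj focu ktz wts lho zjr rckf ggo
Hunk 4: at line 1 remove [focu,ktz] add [tevwh] -> 8 lines: ttaa ofqdj tevwh wts lho zjr rckf ggo
Hunk 5: at line 2 remove [wts,lho] add [ckcj] -> 7 lines: ttaa ofqdj tevwh ckcj zjr rckf ggo
Final line 7: ggo

Answer: ggo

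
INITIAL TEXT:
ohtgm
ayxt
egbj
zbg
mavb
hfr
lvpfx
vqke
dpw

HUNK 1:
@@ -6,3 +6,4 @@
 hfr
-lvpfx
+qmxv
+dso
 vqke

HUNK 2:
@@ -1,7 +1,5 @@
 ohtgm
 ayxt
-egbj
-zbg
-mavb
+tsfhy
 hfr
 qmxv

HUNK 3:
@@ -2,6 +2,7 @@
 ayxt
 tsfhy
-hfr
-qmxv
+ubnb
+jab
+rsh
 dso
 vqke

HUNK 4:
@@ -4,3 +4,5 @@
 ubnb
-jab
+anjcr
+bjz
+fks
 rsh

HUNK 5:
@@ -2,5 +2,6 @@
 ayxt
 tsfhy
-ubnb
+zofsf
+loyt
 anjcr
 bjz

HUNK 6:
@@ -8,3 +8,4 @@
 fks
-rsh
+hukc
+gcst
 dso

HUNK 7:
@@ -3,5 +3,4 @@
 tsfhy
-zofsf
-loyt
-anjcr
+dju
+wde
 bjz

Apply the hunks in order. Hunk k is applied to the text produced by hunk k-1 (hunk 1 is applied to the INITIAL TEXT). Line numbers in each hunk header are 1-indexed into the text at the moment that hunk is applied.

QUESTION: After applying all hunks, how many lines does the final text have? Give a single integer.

Answer: 12

Derivation:
Hunk 1: at line 6 remove [lvpfx] add [qmxv,dso] -> 10 lines: ohtgm ayxt egbj zbg mavb hfr qmxv dso vqke dpw
Hunk 2: at line 1 remove [egbj,zbg,mavb] add [tsfhy] -> 8 lines: ohtgm ayxt tsfhy hfr qmxv dso vqke dpw
Hunk 3: at line 2 remove [hfr,qmxv] add [ubnb,jab,rsh] -> 9 lines: ohtgm ayxt tsfhy ubnb jab rsh dso vqke dpw
Hunk 4: at line 4 remove [jab] add [anjcr,bjz,fks] -> 11 lines: ohtgm ayxt tsfhy ubnb anjcr bjz fks rsh dso vqke dpw
Hunk 5: at line 2 remove [ubnb] add [zofsf,loyt] -> 12 lines: ohtgm ayxt tsfhy zofsf loyt anjcr bjz fks rsh dso vqke dpw
Hunk 6: at line 8 remove [rsh] add [hukc,gcst] -> 13 lines: ohtgm ayxt tsfhy zofsf loyt anjcr bjz fks hukc gcst dso vqke dpw
Hunk 7: at line 3 remove [zofsf,loyt,anjcr] add [dju,wde] -> 12 lines: ohtgm ayxt tsfhy dju wde bjz fks hukc gcst dso vqke dpw
Final line count: 12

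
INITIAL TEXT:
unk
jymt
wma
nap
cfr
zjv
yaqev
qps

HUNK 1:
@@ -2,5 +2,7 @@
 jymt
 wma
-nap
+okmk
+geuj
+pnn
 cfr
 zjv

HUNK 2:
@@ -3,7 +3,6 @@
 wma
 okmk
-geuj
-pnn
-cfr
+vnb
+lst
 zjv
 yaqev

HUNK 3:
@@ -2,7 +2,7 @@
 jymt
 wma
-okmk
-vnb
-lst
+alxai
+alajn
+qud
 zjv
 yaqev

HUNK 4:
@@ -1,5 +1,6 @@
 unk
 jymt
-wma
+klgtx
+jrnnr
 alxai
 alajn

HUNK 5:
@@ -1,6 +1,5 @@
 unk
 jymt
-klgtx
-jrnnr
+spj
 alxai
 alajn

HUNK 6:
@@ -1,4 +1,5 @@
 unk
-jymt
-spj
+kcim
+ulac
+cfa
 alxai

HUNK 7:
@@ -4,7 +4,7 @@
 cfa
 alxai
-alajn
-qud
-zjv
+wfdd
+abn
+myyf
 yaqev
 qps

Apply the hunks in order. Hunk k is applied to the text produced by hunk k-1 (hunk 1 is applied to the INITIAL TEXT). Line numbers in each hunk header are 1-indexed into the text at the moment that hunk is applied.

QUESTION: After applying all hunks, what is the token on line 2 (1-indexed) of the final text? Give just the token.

Answer: kcim

Derivation:
Hunk 1: at line 2 remove [nap] add [okmk,geuj,pnn] -> 10 lines: unk jymt wma okmk geuj pnn cfr zjv yaqev qps
Hunk 2: at line 3 remove [geuj,pnn,cfr] add [vnb,lst] -> 9 lines: unk jymt wma okmk vnb lst zjv yaqev qps
Hunk 3: at line 2 remove [okmk,vnb,lst] add [alxai,alajn,qud] -> 9 lines: unk jymt wma alxai alajn qud zjv yaqev qps
Hunk 4: at line 1 remove [wma] add [klgtx,jrnnr] -> 10 lines: unk jymt klgtx jrnnr alxai alajn qud zjv yaqev qps
Hunk 5: at line 1 remove [klgtx,jrnnr] add [spj] -> 9 lines: unk jymt spj alxai alajn qud zjv yaqev qps
Hunk 6: at line 1 remove [jymt,spj] add [kcim,ulac,cfa] -> 10 lines: unk kcim ulac cfa alxai alajn qud zjv yaqev qps
Hunk 7: at line 4 remove [alajn,qud,zjv] add [wfdd,abn,myyf] -> 10 lines: unk kcim ulac cfa alxai wfdd abn myyf yaqev qps
Final line 2: kcim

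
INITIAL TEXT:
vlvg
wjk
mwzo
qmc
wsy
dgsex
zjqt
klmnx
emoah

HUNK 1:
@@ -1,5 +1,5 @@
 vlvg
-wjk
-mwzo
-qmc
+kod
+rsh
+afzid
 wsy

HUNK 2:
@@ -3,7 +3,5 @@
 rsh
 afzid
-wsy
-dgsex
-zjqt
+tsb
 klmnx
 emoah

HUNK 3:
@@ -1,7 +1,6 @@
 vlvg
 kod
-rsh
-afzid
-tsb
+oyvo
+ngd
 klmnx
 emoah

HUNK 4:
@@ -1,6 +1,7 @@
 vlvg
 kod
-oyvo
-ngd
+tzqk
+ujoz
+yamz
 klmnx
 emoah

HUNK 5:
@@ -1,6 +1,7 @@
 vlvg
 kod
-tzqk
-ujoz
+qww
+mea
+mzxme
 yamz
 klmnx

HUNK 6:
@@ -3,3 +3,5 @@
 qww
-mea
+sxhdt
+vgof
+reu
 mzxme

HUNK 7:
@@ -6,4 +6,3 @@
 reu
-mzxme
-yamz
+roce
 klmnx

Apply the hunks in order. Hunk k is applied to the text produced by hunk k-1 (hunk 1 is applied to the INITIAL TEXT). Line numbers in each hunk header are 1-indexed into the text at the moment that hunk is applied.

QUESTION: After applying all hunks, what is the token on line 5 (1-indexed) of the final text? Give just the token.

Hunk 1: at line 1 remove [wjk,mwzo,qmc] add [kod,rsh,afzid] -> 9 lines: vlvg kod rsh afzid wsy dgsex zjqt klmnx emoah
Hunk 2: at line 3 remove [wsy,dgsex,zjqt] add [tsb] -> 7 lines: vlvg kod rsh afzid tsb klmnx emoah
Hunk 3: at line 1 remove [rsh,afzid,tsb] add [oyvo,ngd] -> 6 lines: vlvg kod oyvo ngd klmnx emoah
Hunk 4: at line 1 remove [oyvo,ngd] add [tzqk,ujoz,yamz] -> 7 lines: vlvg kod tzqk ujoz yamz klmnx emoah
Hunk 5: at line 1 remove [tzqk,ujoz] add [qww,mea,mzxme] -> 8 lines: vlvg kod qww mea mzxme yamz klmnx emoah
Hunk 6: at line 3 remove [mea] add [sxhdt,vgof,reu] -> 10 lines: vlvg kod qww sxhdt vgof reu mzxme yamz klmnx emoah
Hunk 7: at line 6 remove [mzxme,yamz] add [roce] -> 9 lines: vlvg kod qww sxhdt vgof reu roce klmnx emoah
Final line 5: vgof

Answer: vgof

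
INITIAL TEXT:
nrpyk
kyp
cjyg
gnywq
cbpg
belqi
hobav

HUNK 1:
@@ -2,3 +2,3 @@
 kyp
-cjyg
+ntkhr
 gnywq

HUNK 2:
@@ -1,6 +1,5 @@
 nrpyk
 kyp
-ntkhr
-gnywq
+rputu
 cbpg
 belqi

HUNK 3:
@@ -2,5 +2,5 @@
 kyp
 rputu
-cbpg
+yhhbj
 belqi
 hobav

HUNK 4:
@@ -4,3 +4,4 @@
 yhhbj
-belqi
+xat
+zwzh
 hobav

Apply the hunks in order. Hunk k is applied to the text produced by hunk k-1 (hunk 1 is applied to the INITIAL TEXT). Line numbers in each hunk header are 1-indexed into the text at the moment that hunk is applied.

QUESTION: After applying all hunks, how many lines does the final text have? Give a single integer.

Answer: 7

Derivation:
Hunk 1: at line 2 remove [cjyg] add [ntkhr] -> 7 lines: nrpyk kyp ntkhr gnywq cbpg belqi hobav
Hunk 2: at line 1 remove [ntkhr,gnywq] add [rputu] -> 6 lines: nrpyk kyp rputu cbpg belqi hobav
Hunk 3: at line 2 remove [cbpg] add [yhhbj] -> 6 lines: nrpyk kyp rputu yhhbj belqi hobav
Hunk 4: at line 4 remove [belqi] add [xat,zwzh] -> 7 lines: nrpyk kyp rputu yhhbj xat zwzh hobav
Final line count: 7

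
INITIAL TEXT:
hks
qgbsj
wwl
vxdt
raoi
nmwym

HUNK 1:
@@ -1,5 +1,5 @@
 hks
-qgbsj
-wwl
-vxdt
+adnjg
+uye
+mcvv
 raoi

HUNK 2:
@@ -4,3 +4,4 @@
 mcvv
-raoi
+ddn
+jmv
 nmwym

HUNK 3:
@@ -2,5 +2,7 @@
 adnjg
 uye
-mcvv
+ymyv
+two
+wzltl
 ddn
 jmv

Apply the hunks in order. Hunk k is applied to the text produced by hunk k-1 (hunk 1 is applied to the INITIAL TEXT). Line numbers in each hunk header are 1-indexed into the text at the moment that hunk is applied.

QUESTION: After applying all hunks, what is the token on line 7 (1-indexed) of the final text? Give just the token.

Hunk 1: at line 1 remove [qgbsj,wwl,vxdt] add [adnjg,uye,mcvv] -> 6 lines: hks adnjg uye mcvv raoi nmwym
Hunk 2: at line 4 remove [raoi] add [ddn,jmv] -> 7 lines: hks adnjg uye mcvv ddn jmv nmwym
Hunk 3: at line 2 remove [mcvv] add [ymyv,two,wzltl] -> 9 lines: hks adnjg uye ymyv two wzltl ddn jmv nmwym
Final line 7: ddn

Answer: ddn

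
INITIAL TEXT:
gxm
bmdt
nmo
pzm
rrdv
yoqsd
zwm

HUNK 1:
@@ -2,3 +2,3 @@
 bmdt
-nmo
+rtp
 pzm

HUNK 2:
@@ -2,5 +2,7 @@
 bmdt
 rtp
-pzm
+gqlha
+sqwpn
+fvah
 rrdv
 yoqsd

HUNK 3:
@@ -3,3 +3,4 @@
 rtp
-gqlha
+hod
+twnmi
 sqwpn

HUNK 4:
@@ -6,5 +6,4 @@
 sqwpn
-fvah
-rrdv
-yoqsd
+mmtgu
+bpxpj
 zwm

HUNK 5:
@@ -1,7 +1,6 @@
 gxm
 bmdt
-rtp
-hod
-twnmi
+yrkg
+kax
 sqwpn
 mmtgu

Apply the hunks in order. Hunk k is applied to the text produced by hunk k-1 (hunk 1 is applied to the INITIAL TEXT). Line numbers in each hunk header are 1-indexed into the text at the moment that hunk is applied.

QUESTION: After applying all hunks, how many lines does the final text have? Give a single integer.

Hunk 1: at line 2 remove [nmo] add [rtp] -> 7 lines: gxm bmdt rtp pzm rrdv yoqsd zwm
Hunk 2: at line 2 remove [pzm] add [gqlha,sqwpn,fvah] -> 9 lines: gxm bmdt rtp gqlha sqwpn fvah rrdv yoqsd zwm
Hunk 3: at line 3 remove [gqlha] add [hod,twnmi] -> 10 lines: gxm bmdt rtp hod twnmi sqwpn fvah rrdv yoqsd zwm
Hunk 4: at line 6 remove [fvah,rrdv,yoqsd] add [mmtgu,bpxpj] -> 9 lines: gxm bmdt rtp hod twnmi sqwpn mmtgu bpxpj zwm
Hunk 5: at line 1 remove [rtp,hod,twnmi] add [yrkg,kax] -> 8 lines: gxm bmdt yrkg kax sqwpn mmtgu bpxpj zwm
Final line count: 8

Answer: 8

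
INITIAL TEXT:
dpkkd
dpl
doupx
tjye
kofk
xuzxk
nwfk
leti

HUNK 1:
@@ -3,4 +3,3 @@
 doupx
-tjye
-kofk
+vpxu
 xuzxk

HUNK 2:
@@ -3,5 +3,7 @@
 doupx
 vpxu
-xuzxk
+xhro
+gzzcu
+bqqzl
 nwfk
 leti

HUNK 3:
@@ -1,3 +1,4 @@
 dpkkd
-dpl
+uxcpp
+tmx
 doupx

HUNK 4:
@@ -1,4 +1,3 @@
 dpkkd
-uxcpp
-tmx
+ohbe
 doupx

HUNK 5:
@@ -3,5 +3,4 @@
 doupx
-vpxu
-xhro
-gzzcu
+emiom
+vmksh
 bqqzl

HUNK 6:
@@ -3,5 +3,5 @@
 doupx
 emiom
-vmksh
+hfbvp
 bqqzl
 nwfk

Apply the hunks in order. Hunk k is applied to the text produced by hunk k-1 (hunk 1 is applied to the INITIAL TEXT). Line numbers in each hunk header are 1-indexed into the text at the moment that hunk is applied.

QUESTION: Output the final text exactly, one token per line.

Answer: dpkkd
ohbe
doupx
emiom
hfbvp
bqqzl
nwfk
leti

Derivation:
Hunk 1: at line 3 remove [tjye,kofk] add [vpxu] -> 7 lines: dpkkd dpl doupx vpxu xuzxk nwfk leti
Hunk 2: at line 3 remove [xuzxk] add [xhro,gzzcu,bqqzl] -> 9 lines: dpkkd dpl doupx vpxu xhro gzzcu bqqzl nwfk leti
Hunk 3: at line 1 remove [dpl] add [uxcpp,tmx] -> 10 lines: dpkkd uxcpp tmx doupx vpxu xhro gzzcu bqqzl nwfk leti
Hunk 4: at line 1 remove [uxcpp,tmx] add [ohbe] -> 9 lines: dpkkd ohbe doupx vpxu xhro gzzcu bqqzl nwfk leti
Hunk 5: at line 3 remove [vpxu,xhro,gzzcu] add [emiom,vmksh] -> 8 lines: dpkkd ohbe doupx emiom vmksh bqqzl nwfk leti
Hunk 6: at line 3 remove [vmksh] add [hfbvp] -> 8 lines: dpkkd ohbe doupx emiom hfbvp bqqzl nwfk leti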